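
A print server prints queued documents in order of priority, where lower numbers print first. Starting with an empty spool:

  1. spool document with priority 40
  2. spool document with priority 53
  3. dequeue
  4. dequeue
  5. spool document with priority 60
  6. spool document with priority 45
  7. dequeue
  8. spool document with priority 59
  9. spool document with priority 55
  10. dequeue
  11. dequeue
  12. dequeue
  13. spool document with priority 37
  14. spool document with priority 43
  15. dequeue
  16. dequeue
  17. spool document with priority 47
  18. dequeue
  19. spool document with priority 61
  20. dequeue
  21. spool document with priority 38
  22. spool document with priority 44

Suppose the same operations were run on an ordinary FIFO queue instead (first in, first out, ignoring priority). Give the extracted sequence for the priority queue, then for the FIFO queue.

insert 40 → {40}
insert 53 → {40, 53}
dequeue → 40; now {53}
dequeue → 53; now {}
insert 60 → {60}
insert 45 → {45, 60}
dequeue → 45; now {60}
insert 59 → {59, 60}
insert 55 → {55, 59, 60}
dequeue → 55; now {59, 60}
dequeue → 59; now {60}
dequeue → 60; now {}
insert 37 → {37}
insert 43 → {37, 43}
dequeue → 37; now {43}
dequeue → 43; now {}
insert 47 → {47}
dequeue → 47; now {}
insert 61 → {61}
dequeue → 61; now {}
insert 38 → {38}
insert 44 → {38, 44}

priority queue: 40, 53, 45, 55, 59, 60, 37, 43, 47, 61; FIFO queue: 40 → 53 → 60 → 45 → 59 → 55 → 37 → 43 → 47 → 61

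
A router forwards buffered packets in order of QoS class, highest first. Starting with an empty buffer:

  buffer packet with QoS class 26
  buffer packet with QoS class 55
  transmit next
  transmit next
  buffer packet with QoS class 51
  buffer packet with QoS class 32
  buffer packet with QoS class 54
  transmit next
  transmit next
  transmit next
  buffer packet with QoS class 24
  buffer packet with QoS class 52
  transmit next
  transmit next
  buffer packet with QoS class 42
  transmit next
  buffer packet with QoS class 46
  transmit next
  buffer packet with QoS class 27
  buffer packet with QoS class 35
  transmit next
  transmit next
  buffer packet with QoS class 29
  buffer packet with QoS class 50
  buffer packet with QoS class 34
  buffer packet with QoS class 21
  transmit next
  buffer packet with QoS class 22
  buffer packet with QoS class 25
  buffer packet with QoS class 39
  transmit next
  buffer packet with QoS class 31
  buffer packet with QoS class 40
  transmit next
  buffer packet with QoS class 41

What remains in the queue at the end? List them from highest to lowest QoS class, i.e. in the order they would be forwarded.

41, 34, 31, 29, 25, 22, 21

insert 26 → {26}
insert 55 → {55, 26}
transmit next → 55; now {26}
transmit next → 26; now {}
insert 51 → {51}
insert 32 → {51, 32}
insert 54 → {54, 51, 32}
transmit next → 54; now {51, 32}
transmit next → 51; now {32}
transmit next → 32; now {}
insert 24 → {24}
insert 52 → {52, 24}
transmit next → 52; now {24}
transmit next → 24; now {}
insert 42 → {42}
transmit next → 42; now {}
insert 46 → {46}
transmit next → 46; now {}
insert 27 → {27}
insert 35 → {35, 27}
transmit next → 35; now {27}
transmit next → 27; now {}
insert 29 → {29}
insert 50 → {50, 29}
insert 34 → {50, 34, 29}
insert 21 → {50, 34, 29, 21}
transmit next → 50; now {34, 29, 21}
insert 22 → {34, 29, 22, 21}
insert 25 → {34, 29, 25, 22, 21}
insert 39 → {39, 34, 29, 25, 22, 21}
transmit next → 39; now {34, 29, 25, 22, 21}
insert 31 → {34, 31, 29, 25, 22, 21}
insert 40 → {40, 34, 31, 29, 25, 22, 21}
transmit next → 40; now {34, 31, 29, 25, 22, 21}
insert 41 → {41, 34, 31, 29, 25, 22, 21}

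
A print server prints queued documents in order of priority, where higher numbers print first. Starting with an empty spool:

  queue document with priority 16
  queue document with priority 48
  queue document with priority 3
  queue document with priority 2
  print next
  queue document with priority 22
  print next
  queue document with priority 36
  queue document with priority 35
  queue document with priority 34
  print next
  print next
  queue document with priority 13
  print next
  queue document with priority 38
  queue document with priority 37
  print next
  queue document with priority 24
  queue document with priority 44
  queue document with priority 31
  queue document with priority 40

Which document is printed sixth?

38

insert 16 → {16}
insert 48 → {48, 16}
insert 3 → {48, 16, 3}
insert 2 → {48, 16, 3, 2}
print next → 48; now {16, 3, 2}
insert 22 → {22, 16, 3, 2}
print next → 22; now {16, 3, 2}
insert 36 → {36, 16, 3, 2}
insert 35 → {36, 35, 16, 3, 2}
insert 34 → {36, 35, 34, 16, 3, 2}
print next → 36; now {35, 34, 16, 3, 2}
print next → 35; now {34, 16, 3, 2}
insert 13 → {34, 16, 13, 3, 2}
print next → 34; now {16, 13, 3, 2}
insert 38 → {38, 16, 13, 3, 2}
insert 37 → {38, 37, 16, 13, 3, 2}
print next → 38; now {37, 16, 13, 3, 2}
insert 24 → {37, 24, 16, 13, 3, 2}
insert 44 → {44, 37, 24, 16, 13, 3, 2}
insert 31 → {44, 37, 31, 24, 16, 13, 3, 2}
insert 40 → {44, 40, 37, 31, 24, 16, 13, 3, 2}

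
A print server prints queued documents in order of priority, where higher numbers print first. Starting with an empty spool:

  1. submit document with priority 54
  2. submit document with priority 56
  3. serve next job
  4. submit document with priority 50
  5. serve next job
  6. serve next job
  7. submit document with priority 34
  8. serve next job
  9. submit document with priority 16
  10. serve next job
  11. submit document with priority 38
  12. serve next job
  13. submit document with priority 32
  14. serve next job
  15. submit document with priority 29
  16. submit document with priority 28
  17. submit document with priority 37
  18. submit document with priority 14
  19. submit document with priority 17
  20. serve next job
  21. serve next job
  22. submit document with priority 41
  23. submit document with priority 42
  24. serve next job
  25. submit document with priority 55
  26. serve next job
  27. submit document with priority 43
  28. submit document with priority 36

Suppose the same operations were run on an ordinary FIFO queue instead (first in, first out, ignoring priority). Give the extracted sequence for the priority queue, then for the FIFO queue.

priority queue: [56, 54, 50, 34, 16, 38, 32, 37, 29, 42, 55]; FIFO queue: [54, 56, 50, 34, 16, 38, 32, 29, 28, 37, 14]

insert 54 → {54}
insert 56 → {56, 54}
serve next job → 56; now {54}
insert 50 → {54, 50}
serve next job → 54; now {50}
serve next job → 50; now {}
insert 34 → {34}
serve next job → 34; now {}
insert 16 → {16}
serve next job → 16; now {}
insert 38 → {38}
serve next job → 38; now {}
insert 32 → {32}
serve next job → 32; now {}
insert 29 → {29}
insert 28 → {29, 28}
insert 37 → {37, 29, 28}
insert 14 → {37, 29, 28, 14}
insert 17 → {37, 29, 28, 17, 14}
serve next job → 37; now {29, 28, 17, 14}
serve next job → 29; now {28, 17, 14}
insert 41 → {41, 28, 17, 14}
insert 42 → {42, 41, 28, 17, 14}
serve next job → 42; now {41, 28, 17, 14}
insert 55 → {55, 41, 28, 17, 14}
serve next job → 55; now {41, 28, 17, 14}
insert 43 → {43, 41, 28, 17, 14}
insert 36 → {43, 41, 36, 28, 17, 14}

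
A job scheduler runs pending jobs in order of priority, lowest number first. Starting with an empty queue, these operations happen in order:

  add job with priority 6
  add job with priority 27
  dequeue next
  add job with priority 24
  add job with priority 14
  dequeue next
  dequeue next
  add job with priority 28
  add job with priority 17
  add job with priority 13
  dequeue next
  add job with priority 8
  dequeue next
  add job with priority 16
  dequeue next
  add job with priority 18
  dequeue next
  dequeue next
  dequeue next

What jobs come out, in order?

6, 14, 24, 13, 8, 16, 17, 18, 27

insert 6 → {6}
insert 27 → {6, 27}
dequeue next → 6; now {27}
insert 24 → {24, 27}
insert 14 → {14, 24, 27}
dequeue next → 14; now {24, 27}
dequeue next → 24; now {27}
insert 28 → {27, 28}
insert 17 → {17, 27, 28}
insert 13 → {13, 17, 27, 28}
dequeue next → 13; now {17, 27, 28}
insert 8 → {8, 17, 27, 28}
dequeue next → 8; now {17, 27, 28}
insert 16 → {16, 17, 27, 28}
dequeue next → 16; now {17, 27, 28}
insert 18 → {17, 18, 27, 28}
dequeue next → 17; now {18, 27, 28}
dequeue next → 18; now {27, 28}
dequeue next → 27; now {28}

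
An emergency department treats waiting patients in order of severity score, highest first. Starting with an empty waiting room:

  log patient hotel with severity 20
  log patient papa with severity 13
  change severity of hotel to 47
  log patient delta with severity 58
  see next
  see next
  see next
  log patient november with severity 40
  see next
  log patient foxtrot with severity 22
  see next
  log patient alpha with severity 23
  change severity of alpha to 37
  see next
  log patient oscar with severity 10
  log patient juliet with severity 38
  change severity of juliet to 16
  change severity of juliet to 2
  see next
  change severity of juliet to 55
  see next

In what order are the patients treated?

delta, hotel, papa, november, foxtrot, alpha, oscar, juliet

add hotel (severity 20) → {hotel:20}
add papa (severity 13) → {hotel:20, papa:13}
update hotel to severity 47 → {hotel:47, papa:13}
add delta (severity 58) → {delta:58, hotel:47, papa:13}
see next → delta; now {hotel:47, papa:13}
see next → hotel; now {papa:13}
see next → papa; now {}
add november (severity 40) → {november:40}
see next → november; now {}
add foxtrot (severity 22) → {foxtrot:22}
see next → foxtrot; now {}
add alpha (severity 23) → {alpha:23}
update alpha to severity 37 → {alpha:37}
see next → alpha; now {}
add oscar (severity 10) → {oscar:10}
add juliet (severity 38) → {juliet:38, oscar:10}
update juliet to severity 16 → {juliet:16, oscar:10}
update juliet to severity 2 → {oscar:10, juliet:2}
see next → oscar; now {juliet:2}
update juliet to severity 55 → {juliet:55}
see next → juliet; now {}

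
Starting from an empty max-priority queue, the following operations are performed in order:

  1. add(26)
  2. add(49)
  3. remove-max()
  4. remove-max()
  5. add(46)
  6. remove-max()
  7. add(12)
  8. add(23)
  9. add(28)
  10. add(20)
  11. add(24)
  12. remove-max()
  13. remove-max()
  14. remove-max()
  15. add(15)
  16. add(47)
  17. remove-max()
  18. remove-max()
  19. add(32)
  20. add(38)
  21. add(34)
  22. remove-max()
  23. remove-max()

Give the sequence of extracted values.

49, 26, 46, 28, 24, 23, 47, 20, 38, 34

insert 26 → {26}
insert 49 → {49, 26}
remove-max → 49; now {26}
remove-max → 26; now {}
insert 46 → {46}
remove-max → 46; now {}
insert 12 → {12}
insert 23 → {23, 12}
insert 28 → {28, 23, 12}
insert 20 → {28, 23, 20, 12}
insert 24 → {28, 24, 23, 20, 12}
remove-max → 28; now {24, 23, 20, 12}
remove-max → 24; now {23, 20, 12}
remove-max → 23; now {20, 12}
insert 15 → {20, 15, 12}
insert 47 → {47, 20, 15, 12}
remove-max → 47; now {20, 15, 12}
remove-max → 20; now {15, 12}
insert 32 → {32, 15, 12}
insert 38 → {38, 32, 15, 12}
insert 34 → {38, 34, 32, 15, 12}
remove-max → 38; now {34, 32, 15, 12}
remove-max → 34; now {32, 15, 12}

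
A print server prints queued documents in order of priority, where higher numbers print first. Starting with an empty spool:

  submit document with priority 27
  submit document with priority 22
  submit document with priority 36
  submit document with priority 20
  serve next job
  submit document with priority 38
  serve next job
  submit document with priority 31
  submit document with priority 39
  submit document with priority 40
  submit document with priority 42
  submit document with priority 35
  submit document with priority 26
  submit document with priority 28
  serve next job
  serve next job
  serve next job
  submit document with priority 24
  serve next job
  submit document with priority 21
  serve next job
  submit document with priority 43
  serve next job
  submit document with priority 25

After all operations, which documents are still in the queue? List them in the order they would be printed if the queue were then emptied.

insert 27 → {27}
insert 22 → {27, 22}
insert 36 → {36, 27, 22}
insert 20 → {36, 27, 22, 20}
serve next job → 36; now {27, 22, 20}
insert 38 → {38, 27, 22, 20}
serve next job → 38; now {27, 22, 20}
insert 31 → {31, 27, 22, 20}
insert 39 → {39, 31, 27, 22, 20}
insert 40 → {40, 39, 31, 27, 22, 20}
insert 42 → {42, 40, 39, 31, 27, 22, 20}
insert 35 → {42, 40, 39, 35, 31, 27, 22, 20}
insert 26 → {42, 40, 39, 35, 31, 27, 26, 22, 20}
insert 28 → {42, 40, 39, 35, 31, 28, 27, 26, 22, 20}
serve next job → 42; now {40, 39, 35, 31, 28, 27, 26, 22, 20}
serve next job → 40; now {39, 35, 31, 28, 27, 26, 22, 20}
serve next job → 39; now {35, 31, 28, 27, 26, 22, 20}
insert 24 → {35, 31, 28, 27, 26, 24, 22, 20}
serve next job → 35; now {31, 28, 27, 26, 24, 22, 20}
insert 21 → {31, 28, 27, 26, 24, 22, 21, 20}
serve next job → 31; now {28, 27, 26, 24, 22, 21, 20}
insert 43 → {43, 28, 27, 26, 24, 22, 21, 20}
serve next job → 43; now {28, 27, 26, 24, 22, 21, 20}
insert 25 → {28, 27, 26, 25, 24, 22, 21, 20}

28, 27, 26, 25, 24, 22, 21, 20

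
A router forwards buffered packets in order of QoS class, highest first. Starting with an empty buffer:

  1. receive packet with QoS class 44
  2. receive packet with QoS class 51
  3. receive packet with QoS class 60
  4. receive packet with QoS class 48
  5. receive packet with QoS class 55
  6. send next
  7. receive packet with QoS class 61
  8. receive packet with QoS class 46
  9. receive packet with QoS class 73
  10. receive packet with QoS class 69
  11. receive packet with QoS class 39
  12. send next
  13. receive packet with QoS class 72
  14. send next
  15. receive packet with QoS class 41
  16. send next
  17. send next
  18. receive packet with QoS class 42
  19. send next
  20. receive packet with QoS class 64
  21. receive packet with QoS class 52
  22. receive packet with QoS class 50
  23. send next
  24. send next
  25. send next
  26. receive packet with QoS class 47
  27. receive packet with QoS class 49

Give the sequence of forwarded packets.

insert 44 → {44}
insert 51 → {51, 44}
insert 60 → {60, 51, 44}
insert 48 → {60, 51, 48, 44}
insert 55 → {60, 55, 51, 48, 44}
send next → 60; now {55, 51, 48, 44}
insert 61 → {61, 55, 51, 48, 44}
insert 46 → {61, 55, 51, 48, 46, 44}
insert 73 → {73, 61, 55, 51, 48, 46, 44}
insert 69 → {73, 69, 61, 55, 51, 48, 46, 44}
insert 39 → {73, 69, 61, 55, 51, 48, 46, 44, 39}
send next → 73; now {69, 61, 55, 51, 48, 46, 44, 39}
insert 72 → {72, 69, 61, 55, 51, 48, 46, 44, 39}
send next → 72; now {69, 61, 55, 51, 48, 46, 44, 39}
insert 41 → {69, 61, 55, 51, 48, 46, 44, 41, 39}
send next → 69; now {61, 55, 51, 48, 46, 44, 41, 39}
send next → 61; now {55, 51, 48, 46, 44, 41, 39}
insert 42 → {55, 51, 48, 46, 44, 42, 41, 39}
send next → 55; now {51, 48, 46, 44, 42, 41, 39}
insert 64 → {64, 51, 48, 46, 44, 42, 41, 39}
insert 52 → {64, 52, 51, 48, 46, 44, 42, 41, 39}
insert 50 → {64, 52, 51, 50, 48, 46, 44, 42, 41, 39}
send next → 64; now {52, 51, 50, 48, 46, 44, 42, 41, 39}
send next → 52; now {51, 50, 48, 46, 44, 42, 41, 39}
send next → 51; now {50, 48, 46, 44, 42, 41, 39}
insert 47 → {50, 48, 47, 46, 44, 42, 41, 39}
insert 49 → {50, 49, 48, 47, 46, 44, 42, 41, 39}

60 → 73 → 72 → 69 → 61 → 55 → 64 → 52 → 51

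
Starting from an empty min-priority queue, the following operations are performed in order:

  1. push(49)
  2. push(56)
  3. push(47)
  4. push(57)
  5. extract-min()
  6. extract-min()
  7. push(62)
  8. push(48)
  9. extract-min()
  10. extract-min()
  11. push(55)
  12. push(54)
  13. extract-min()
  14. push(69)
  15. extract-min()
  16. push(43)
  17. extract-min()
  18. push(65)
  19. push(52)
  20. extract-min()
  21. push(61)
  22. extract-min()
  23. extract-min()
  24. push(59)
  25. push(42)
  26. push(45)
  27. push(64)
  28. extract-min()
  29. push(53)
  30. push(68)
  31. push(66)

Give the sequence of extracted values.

insert 49 → {49}
insert 56 → {49, 56}
insert 47 → {47, 49, 56}
insert 57 → {47, 49, 56, 57}
extract-min → 47; now {49, 56, 57}
extract-min → 49; now {56, 57}
insert 62 → {56, 57, 62}
insert 48 → {48, 56, 57, 62}
extract-min → 48; now {56, 57, 62}
extract-min → 56; now {57, 62}
insert 55 → {55, 57, 62}
insert 54 → {54, 55, 57, 62}
extract-min → 54; now {55, 57, 62}
insert 69 → {55, 57, 62, 69}
extract-min → 55; now {57, 62, 69}
insert 43 → {43, 57, 62, 69}
extract-min → 43; now {57, 62, 69}
insert 65 → {57, 62, 65, 69}
insert 52 → {52, 57, 62, 65, 69}
extract-min → 52; now {57, 62, 65, 69}
insert 61 → {57, 61, 62, 65, 69}
extract-min → 57; now {61, 62, 65, 69}
extract-min → 61; now {62, 65, 69}
insert 59 → {59, 62, 65, 69}
insert 42 → {42, 59, 62, 65, 69}
insert 45 → {42, 45, 59, 62, 65, 69}
insert 64 → {42, 45, 59, 62, 64, 65, 69}
extract-min → 42; now {45, 59, 62, 64, 65, 69}
insert 53 → {45, 53, 59, 62, 64, 65, 69}
insert 68 → {45, 53, 59, 62, 64, 65, 68, 69}
insert 66 → {45, 53, 59, 62, 64, 65, 66, 68, 69}

47, 49, 48, 56, 54, 55, 43, 52, 57, 61, 42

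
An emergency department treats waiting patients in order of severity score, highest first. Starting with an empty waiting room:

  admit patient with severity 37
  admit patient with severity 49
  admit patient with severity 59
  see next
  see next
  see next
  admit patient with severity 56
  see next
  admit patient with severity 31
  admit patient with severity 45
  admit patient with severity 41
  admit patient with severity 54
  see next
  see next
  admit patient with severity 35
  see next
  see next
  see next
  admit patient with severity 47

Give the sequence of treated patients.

insert 37 → {37}
insert 49 → {49, 37}
insert 59 → {59, 49, 37}
see next → 59; now {49, 37}
see next → 49; now {37}
see next → 37; now {}
insert 56 → {56}
see next → 56; now {}
insert 31 → {31}
insert 45 → {45, 31}
insert 41 → {45, 41, 31}
insert 54 → {54, 45, 41, 31}
see next → 54; now {45, 41, 31}
see next → 45; now {41, 31}
insert 35 → {41, 35, 31}
see next → 41; now {35, 31}
see next → 35; now {31}
see next → 31; now {}
insert 47 → {47}

[59, 49, 37, 56, 54, 45, 41, 35, 31]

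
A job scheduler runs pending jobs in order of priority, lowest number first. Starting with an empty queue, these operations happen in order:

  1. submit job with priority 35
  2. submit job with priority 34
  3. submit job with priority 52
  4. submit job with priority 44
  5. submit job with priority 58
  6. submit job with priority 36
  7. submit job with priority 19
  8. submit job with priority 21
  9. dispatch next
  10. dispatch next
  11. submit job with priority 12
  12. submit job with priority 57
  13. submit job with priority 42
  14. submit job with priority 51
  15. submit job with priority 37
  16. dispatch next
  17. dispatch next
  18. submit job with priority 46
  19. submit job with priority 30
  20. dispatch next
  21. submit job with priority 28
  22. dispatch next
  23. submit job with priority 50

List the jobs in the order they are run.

insert 35 → {35}
insert 34 → {34, 35}
insert 52 → {34, 35, 52}
insert 44 → {34, 35, 44, 52}
insert 58 → {34, 35, 44, 52, 58}
insert 36 → {34, 35, 36, 44, 52, 58}
insert 19 → {19, 34, 35, 36, 44, 52, 58}
insert 21 → {19, 21, 34, 35, 36, 44, 52, 58}
dispatch next → 19; now {21, 34, 35, 36, 44, 52, 58}
dispatch next → 21; now {34, 35, 36, 44, 52, 58}
insert 12 → {12, 34, 35, 36, 44, 52, 58}
insert 57 → {12, 34, 35, 36, 44, 52, 57, 58}
insert 42 → {12, 34, 35, 36, 42, 44, 52, 57, 58}
insert 51 → {12, 34, 35, 36, 42, 44, 51, 52, 57, 58}
insert 37 → {12, 34, 35, 36, 37, 42, 44, 51, 52, 57, 58}
dispatch next → 12; now {34, 35, 36, 37, 42, 44, 51, 52, 57, 58}
dispatch next → 34; now {35, 36, 37, 42, 44, 51, 52, 57, 58}
insert 46 → {35, 36, 37, 42, 44, 46, 51, 52, 57, 58}
insert 30 → {30, 35, 36, 37, 42, 44, 46, 51, 52, 57, 58}
dispatch next → 30; now {35, 36, 37, 42, 44, 46, 51, 52, 57, 58}
insert 28 → {28, 35, 36, 37, 42, 44, 46, 51, 52, 57, 58}
dispatch next → 28; now {35, 36, 37, 42, 44, 46, 51, 52, 57, 58}
insert 50 → {35, 36, 37, 42, 44, 46, 50, 51, 52, 57, 58}

[19, 21, 12, 34, 30, 28]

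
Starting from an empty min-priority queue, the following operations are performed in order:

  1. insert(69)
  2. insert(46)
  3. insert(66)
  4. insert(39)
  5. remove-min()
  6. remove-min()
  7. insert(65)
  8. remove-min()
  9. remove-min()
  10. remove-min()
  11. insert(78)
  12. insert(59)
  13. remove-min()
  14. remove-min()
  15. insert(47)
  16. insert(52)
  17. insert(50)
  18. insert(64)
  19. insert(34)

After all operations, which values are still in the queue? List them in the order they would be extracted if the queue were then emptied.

[34, 47, 50, 52, 64]

insert 69 → {69}
insert 46 → {46, 69}
insert 66 → {46, 66, 69}
insert 39 → {39, 46, 66, 69}
remove-min → 39; now {46, 66, 69}
remove-min → 46; now {66, 69}
insert 65 → {65, 66, 69}
remove-min → 65; now {66, 69}
remove-min → 66; now {69}
remove-min → 69; now {}
insert 78 → {78}
insert 59 → {59, 78}
remove-min → 59; now {78}
remove-min → 78; now {}
insert 47 → {47}
insert 52 → {47, 52}
insert 50 → {47, 50, 52}
insert 64 → {47, 50, 52, 64}
insert 34 → {34, 47, 50, 52, 64}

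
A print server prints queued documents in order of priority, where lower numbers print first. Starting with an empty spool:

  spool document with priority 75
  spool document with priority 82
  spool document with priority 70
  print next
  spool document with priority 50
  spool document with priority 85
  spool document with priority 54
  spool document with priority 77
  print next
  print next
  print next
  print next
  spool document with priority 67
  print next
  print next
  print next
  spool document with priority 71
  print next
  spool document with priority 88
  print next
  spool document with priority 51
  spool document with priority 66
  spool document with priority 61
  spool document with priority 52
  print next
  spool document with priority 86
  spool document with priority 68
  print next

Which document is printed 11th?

insert 75 → {75}
insert 82 → {75, 82}
insert 70 → {70, 75, 82}
print next → 70; now {75, 82}
insert 50 → {50, 75, 82}
insert 85 → {50, 75, 82, 85}
insert 54 → {50, 54, 75, 82, 85}
insert 77 → {50, 54, 75, 77, 82, 85}
print next → 50; now {54, 75, 77, 82, 85}
print next → 54; now {75, 77, 82, 85}
print next → 75; now {77, 82, 85}
print next → 77; now {82, 85}
insert 67 → {67, 82, 85}
print next → 67; now {82, 85}
print next → 82; now {85}
print next → 85; now {}
insert 71 → {71}
print next → 71; now {}
insert 88 → {88}
print next → 88; now {}
insert 51 → {51}
insert 66 → {51, 66}
insert 61 → {51, 61, 66}
insert 52 → {51, 52, 61, 66}
print next → 51; now {52, 61, 66}
insert 86 → {52, 61, 66, 86}
insert 68 → {52, 61, 66, 68, 86}
print next → 52; now {61, 66, 68, 86}

51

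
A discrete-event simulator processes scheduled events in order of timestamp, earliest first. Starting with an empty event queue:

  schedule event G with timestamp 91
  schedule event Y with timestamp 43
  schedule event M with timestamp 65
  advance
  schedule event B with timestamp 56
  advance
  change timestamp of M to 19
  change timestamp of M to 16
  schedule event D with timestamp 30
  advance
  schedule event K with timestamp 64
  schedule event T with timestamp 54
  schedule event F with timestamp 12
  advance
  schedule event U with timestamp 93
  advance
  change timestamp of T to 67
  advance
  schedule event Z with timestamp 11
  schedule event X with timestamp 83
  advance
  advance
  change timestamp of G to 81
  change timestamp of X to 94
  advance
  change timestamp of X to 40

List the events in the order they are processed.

[Y, B, M, F, D, K, Z, T, G]

add G (timestamp 91) → {G:91}
add Y (timestamp 43) → {Y:43, G:91}
add M (timestamp 65) → {Y:43, M:65, G:91}
advance → Y; now {M:65, G:91}
add B (timestamp 56) → {B:56, M:65, G:91}
advance → B; now {M:65, G:91}
update M to timestamp 19 → {M:19, G:91}
update M to timestamp 16 → {M:16, G:91}
add D (timestamp 30) → {M:16, D:30, G:91}
advance → M; now {D:30, G:91}
add K (timestamp 64) → {D:30, K:64, G:91}
add T (timestamp 54) → {D:30, T:54, K:64, G:91}
add F (timestamp 12) → {F:12, D:30, T:54, K:64, G:91}
advance → F; now {D:30, T:54, K:64, G:91}
add U (timestamp 93) → {D:30, T:54, K:64, G:91, U:93}
advance → D; now {T:54, K:64, G:91, U:93}
update T to timestamp 67 → {K:64, T:67, G:91, U:93}
advance → K; now {T:67, G:91, U:93}
add Z (timestamp 11) → {Z:11, T:67, G:91, U:93}
add X (timestamp 83) → {Z:11, T:67, X:83, G:91, U:93}
advance → Z; now {T:67, X:83, G:91, U:93}
advance → T; now {X:83, G:91, U:93}
update G to timestamp 81 → {G:81, X:83, U:93}
update X to timestamp 94 → {G:81, U:93, X:94}
advance → G; now {U:93, X:94}
update X to timestamp 40 → {X:40, U:93}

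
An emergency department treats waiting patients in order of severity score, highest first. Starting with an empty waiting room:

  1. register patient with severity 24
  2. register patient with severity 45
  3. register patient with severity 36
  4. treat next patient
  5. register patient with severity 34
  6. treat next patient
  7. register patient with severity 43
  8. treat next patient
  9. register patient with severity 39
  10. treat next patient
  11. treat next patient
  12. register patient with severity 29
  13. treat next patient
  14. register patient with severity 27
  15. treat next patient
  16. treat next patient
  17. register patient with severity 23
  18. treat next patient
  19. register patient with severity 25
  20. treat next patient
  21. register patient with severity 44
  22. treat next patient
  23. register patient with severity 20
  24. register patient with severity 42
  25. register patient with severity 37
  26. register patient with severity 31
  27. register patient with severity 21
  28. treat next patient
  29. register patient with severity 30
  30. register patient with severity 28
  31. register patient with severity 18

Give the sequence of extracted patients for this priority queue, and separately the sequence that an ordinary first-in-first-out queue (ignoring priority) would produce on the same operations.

insert 24 → {24}
insert 45 → {45, 24}
insert 36 → {45, 36, 24}
treat next patient → 45; now {36, 24}
insert 34 → {36, 34, 24}
treat next patient → 36; now {34, 24}
insert 43 → {43, 34, 24}
treat next patient → 43; now {34, 24}
insert 39 → {39, 34, 24}
treat next patient → 39; now {34, 24}
treat next patient → 34; now {24}
insert 29 → {29, 24}
treat next patient → 29; now {24}
insert 27 → {27, 24}
treat next patient → 27; now {24}
treat next patient → 24; now {}
insert 23 → {23}
treat next patient → 23; now {}
insert 25 → {25}
treat next patient → 25; now {}
insert 44 → {44}
treat next patient → 44; now {}
insert 20 → {20}
insert 42 → {42, 20}
insert 37 → {42, 37, 20}
insert 31 → {42, 37, 31, 20}
insert 21 → {42, 37, 31, 21, 20}
treat next patient → 42; now {37, 31, 21, 20}
insert 30 → {37, 31, 30, 21, 20}
insert 28 → {37, 31, 30, 28, 21, 20}
insert 18 → {37, 31, 30, 28, 21, 20, 18}

priority queue: 45, 36, 43, 39, 34, 29, 27, 24, 23, 25, 44, 42; FIFO queue: 24 → 45 → 36 → 34 → 43 → 39 → 29 → 27 → 23 → 25 → 44 → 20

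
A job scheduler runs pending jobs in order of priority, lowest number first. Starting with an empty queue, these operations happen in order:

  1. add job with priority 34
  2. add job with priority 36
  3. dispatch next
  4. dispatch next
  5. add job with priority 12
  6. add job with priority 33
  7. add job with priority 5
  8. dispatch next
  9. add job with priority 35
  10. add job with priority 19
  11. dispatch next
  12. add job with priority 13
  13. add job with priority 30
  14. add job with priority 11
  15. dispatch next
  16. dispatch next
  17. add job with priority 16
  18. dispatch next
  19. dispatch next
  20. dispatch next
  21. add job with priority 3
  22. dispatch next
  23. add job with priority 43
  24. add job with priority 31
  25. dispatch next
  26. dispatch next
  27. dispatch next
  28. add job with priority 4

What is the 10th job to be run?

3

insert 34 → {34}
insert 36 → {34, 36}
dispatch next → 34; now {36}
dispatch next → 36; now {}
insert 12 → {12}
insert 33 → {12, 33}
insert 5 → {5, 12, 33}
dispatch next → 5; now {12, 33}
insert 35 → {12, 33, 35}
insert 19 → {12, 19, 33, 35}
dispatch next → 12; now {19, 33, 35}
insert 13 → {13, 19, 33, 35}
insert 30 → {13, 19, 30, 33, 35}
insert 11 → {11, 13, 19, 30, 33, 35}
dispatch next → 11; now {13, 19, 30, 33, 35}
dispatch next → 13; now {19, 30, 33, 35}
insert 16 → {16, 19, 30, 33, 35}
dispatch next → 16; now {19, 30, 33, 35}
dispatch next → 19; now {30, 33, 35}
dispatch next → 30; now {33, 35}
insert 3 → {3, 33, 35}
dispatch next → 3; now {33, 35}
insert 43 → {33, 35, 43}
insert 31 → {31, 33, 35, 43}
dispatch next → 31; now {33, 35, 43}
dispatch next → 33; now {35, 43}
dispatch next → 35; now {43}
insert 4 → {4, 43}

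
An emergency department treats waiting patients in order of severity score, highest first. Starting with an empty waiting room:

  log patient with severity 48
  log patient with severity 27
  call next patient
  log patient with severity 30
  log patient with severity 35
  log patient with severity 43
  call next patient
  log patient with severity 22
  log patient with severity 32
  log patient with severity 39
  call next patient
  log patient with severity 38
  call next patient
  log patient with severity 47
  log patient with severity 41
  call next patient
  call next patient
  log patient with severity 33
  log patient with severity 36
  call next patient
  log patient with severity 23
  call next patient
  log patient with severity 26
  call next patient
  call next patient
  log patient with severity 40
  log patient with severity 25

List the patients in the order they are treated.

[48, 43, 39, 38, 47, 41, 36, 35, 33, 32]

insert 48 → {48}
insert 27 → {48, 27}
call next patient → 48; now {27}
insert 30 → {30, 27}
insert 35 → {35, 30, 27}
insert 43 → {43, 35, 30, 27}
call next patient → 43; now {35, 30, 27}
insert 22 → {35, 30, 27, 22}
insert 32 → {35, 32, 30, 27, 22}
insert 39 → {39, 35, 32, 30, 27, 22}
call next patient → 39; now {35, 32, 30, 27, 22}
insert 38 → {38, 35, 32, 30, 27, 22}
call next patient → 38; now {35, 32, 30, 27, 22}
insert 47 → {47, 35, 32, 30, 27, 22}
insert 41 → {47, 41, 35, 32, 30, 27, 22}
call next patient → 47; now {41, 35, 32, 30, 27, 22}
call next patient → 41; now {35, 32, 30, 27, 22}
insert 33 → {35, 33, 32, 30, 27, 22}
insert 36 → {36, 35, 33, 32, 30, 27, 22}
call next patient → 36; now {35, 33, 32, 30, 27, 22}
insert 23 → {35, 33, 32, 30, 27, 23, 22}
call next patient → 35; now {33, 32, 30, 27, 23, 22}
insert 26 → {33, 32, 30, 27, 26, 23, 22}
call next patient → 33; now {32, 30, 27, 26, 23, 22}
call next patient → 32; now {30, 27, 26, 23, 22}
insert 40 → {40, 30, 27, 26, 23, 22}
insert 25 → {40, 30, 27, 26, 25, 23, 22}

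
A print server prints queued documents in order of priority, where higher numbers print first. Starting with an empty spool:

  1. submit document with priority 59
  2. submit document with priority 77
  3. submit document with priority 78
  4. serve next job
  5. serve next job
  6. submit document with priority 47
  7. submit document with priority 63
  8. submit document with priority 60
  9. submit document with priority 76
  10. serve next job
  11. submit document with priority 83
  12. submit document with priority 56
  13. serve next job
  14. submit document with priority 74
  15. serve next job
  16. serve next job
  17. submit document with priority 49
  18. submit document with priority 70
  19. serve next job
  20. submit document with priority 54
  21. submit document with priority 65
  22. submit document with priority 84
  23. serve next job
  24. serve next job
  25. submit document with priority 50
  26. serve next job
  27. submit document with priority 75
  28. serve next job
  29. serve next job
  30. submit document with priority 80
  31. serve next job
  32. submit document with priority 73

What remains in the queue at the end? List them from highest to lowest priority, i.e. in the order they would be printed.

73, 56, 54, 50, 49, 47

insert 59 → {59}
insert 77 → {77, 59}
insert 78 → {78, 77, 59}
serve next job → 78; now {77, 59}
serve next job → 77; now {59}
insert 47 → {59, 47}
insert 63 → {63, 59, 47}
insert 60 → {63, 60, 59, 47}
insert 76 → {76, 63, 60, 59, 47}
serve next job → 76; now {63, 60, 59, 47}
insert 83 → {83, 63, 60, 59, 47}
insert 56 → {83, 63, 60, 59, 56, 47}
serve next job → 83; now {63, 60, 59, 56, 47}
insert 74 → {74, 63, 60, 59, 56, 47}
serve next job → 74; now {63, 60, 59, 56, 47}
serve next job → 63; now {60, 59, 56, 47}
insert 49 → {60, 59, 56, 49, 47}
insert 70 → {70, 60, 59, 56, 49, 47}
serve next job → 70; now {60, 59, 56, 49, 47}
insert 54 → {60, 59, 56, 54, 49, 47}
insert 65 → {65, 60, 59, 56, 54, 49, 47}
insert 84 → {84, 65, 60, 59, 56, 54, 49, 47}
serve next job → 84; now {65, 60, 59, 56, 54, 49, 47}
serve next job → 65; now {60, 59, 56, 54, 49, 47}
insert 50 → {60, 59, 56, 54, 50, 49, 47}
serve next job → 60; now {59, 56, 54, 50, 49, 47}
insert 75 → {75, 59, 56, 54, 50, 49, 47}
serve next job → 75; now {59, 56, 54, 50, 49, 47}
serve next job → 59; now {56, 54, 50, 49, 47}
insert 80 → {80, 56, 54, 50, 49, 47}
serve next job → 80; now {56, 54, 50, 49, 47}
insert 73 → {73, 56, 54, 50, 49, 47}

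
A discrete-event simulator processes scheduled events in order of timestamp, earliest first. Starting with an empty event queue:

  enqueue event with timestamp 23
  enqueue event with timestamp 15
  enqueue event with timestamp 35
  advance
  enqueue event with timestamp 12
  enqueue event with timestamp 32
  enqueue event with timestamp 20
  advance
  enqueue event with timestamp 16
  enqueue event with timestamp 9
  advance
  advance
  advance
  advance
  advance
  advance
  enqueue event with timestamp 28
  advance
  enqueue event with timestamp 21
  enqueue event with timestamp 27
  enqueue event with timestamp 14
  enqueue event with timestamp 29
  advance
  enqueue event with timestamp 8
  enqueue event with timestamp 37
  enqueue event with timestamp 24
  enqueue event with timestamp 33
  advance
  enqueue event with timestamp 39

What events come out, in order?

insert 23 → {23}
insert 15 → {15, 23}
insert 35 → {15, 23, 35}
advance → 15; now {23, 35}
insert 12 → {12, 23, 35}
insert 32 → {12, 23, 32, 35}
insert 20 → {12, 20, 23, 32, 35}
advance → 12; now {20, 23, 32, 35}
insert 16 → {16, 20, 23, 32, 35}
insert 9 → {9, 16, 20, 23, 32, 35}
advance → 9; now {16, 20, 23, 32, 35}
advance → 16; now {20, 23, 32, 35}
advance → 20; now {23, 32, 35}
advance → 23; now {32, 35}
advance → 32; now {35}
advance → 35; now {}
insert 28 → {28}
advance → 28; now {}
insert 21 → {21}
insert 27 → {21, 27}
insert 14 → {14, 21, 27}
insert 29 → {14, 21, 27, 29}
advance → 14; now {21, 27, 29}
insert 8 → {8, 21, 27, 29}
insert 37 → {8, 21, 27, 29, 37}
insert 24 → {8, 21, 24, 27, 29, 37}
insert 33 → {8, 21, 24, 27, 29, 33, 37}
advance → 8; now {21, 24, 27, 29, 33, 37}
insert 39 → {21, 24, 27, 29, 33, 37, 39}

15 → 12 → 9 → 16 → 20 → 23 → 32 → 35 → 28 → 14 → 8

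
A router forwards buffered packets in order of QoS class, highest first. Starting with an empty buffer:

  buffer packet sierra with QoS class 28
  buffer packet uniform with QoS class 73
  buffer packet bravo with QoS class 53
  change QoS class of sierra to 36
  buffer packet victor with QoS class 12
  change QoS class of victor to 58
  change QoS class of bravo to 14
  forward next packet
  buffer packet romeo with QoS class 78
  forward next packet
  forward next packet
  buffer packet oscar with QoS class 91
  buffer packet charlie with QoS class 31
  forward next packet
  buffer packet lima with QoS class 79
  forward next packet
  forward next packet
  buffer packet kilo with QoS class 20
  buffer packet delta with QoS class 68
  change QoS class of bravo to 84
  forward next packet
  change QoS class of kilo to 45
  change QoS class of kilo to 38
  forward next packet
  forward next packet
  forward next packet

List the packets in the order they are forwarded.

uniform → romeo → victor → oscar → lima → sierra → bravo → delta → kilo → charlie

add sierra (QoS class 28) → {sierra:28}
add uniform (QoS class 73) → {uniform:73, sierra:28}
add bravo (QoS class 53) → {uniform:73, bravo:53, sierra:28}
update sierra to QoS class 36 → {uniform:73, bravo:53, sierra:36}
add victor (QoS class 12) → {uniform:73, bravo:53, sierra:36, victor:12}
update victor to QoS class 58 → {uniform:73, victor:58, bravo:53, sierra:36}
update bravo to QoS class 14 → {uniform:73, victor:58, sierra:36, bravo:14}
forward next packet → uniform; now {victor:58, sierra:36, bravo:14}
add romeo (QoS class 78) → {romeo:78, victor:58, sierra:36, bravo:14}
forward next packet → romeo; now {victor:58, sierra:36, bravo:14}
forward next packet → victor; now {sierra:36, bravo:14}
add oscar (QoS class 91) → {oscar:91, sierra:36, bravo:14}
add charlie (QoS class 31) → {oscar:91, sierra:36, charlie:31, bravo:14}
forward next packet → oscar; now {sierra:36, charlie:31, bravo:14}
add lima (QoS class 79) → {lima:79, sierra:36, charlie:31, bravo:14}
forward next packet → lima; now {sierra:36, charlie:31, bravo:14}
forward next packet → sierra; now {charlie:31, bravo:14}
add kilo (QoS class 20) → {charlie:31, kilo:20, bravo:14}
add delta (QoS class 68) → {delta:68, charlie:31, kilo:20, bravo:14}
update bravo to QoS class 84 → {bravo:84, delta:68, charlie:31, kilo:20}
forward next packet → bravo; now {delta:68, charlie:31, kilo:20}
update kilo to QoS class 45 → {delta:68, kilo:45, charlie:31}
update kilo to QoS class 38 → {delta:68, kilo:38, charlie:31}
forward next packet → delta; now {kilo:38, charlie:31}
forward next packet → kilo; now {charlie:31}
forward next packet → charlie; now {}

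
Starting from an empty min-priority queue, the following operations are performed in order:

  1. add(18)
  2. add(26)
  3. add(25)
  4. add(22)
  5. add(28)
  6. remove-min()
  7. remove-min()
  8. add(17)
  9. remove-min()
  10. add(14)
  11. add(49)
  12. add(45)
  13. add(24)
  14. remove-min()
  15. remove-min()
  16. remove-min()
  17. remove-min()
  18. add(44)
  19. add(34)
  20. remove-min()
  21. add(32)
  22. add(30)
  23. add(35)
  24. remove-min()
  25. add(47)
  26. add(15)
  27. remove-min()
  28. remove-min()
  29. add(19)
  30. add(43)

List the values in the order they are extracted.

18 → 22 → 17 → 14 → 24 → 25 → 26 → 28 → 30 → 15 → 32

insert 18 → {18}
insert 26 → {18, 26}
insert 25 → {18, 25, 26}
insert 22 → {18, 22, 25, 26}
insert 28 → {18, 22, 25, 26, 28}
remove-min → 18; now {22, 25, 26, 28}
remove-min → 22; now {25, 26, 28}
insert 17 → {17, 25, 26, 28}
remove-min → 17; now {25, 26, 28}
insert 14 → {14, 25, 26, 28}
insert 49 → {14, 25, 26, 28, 49}
insert 45 → {14, 25, 26, 28, 45, 49}
insert 24 → {14, 24, 25, 26, 28, 45, 49}
remove-min → 14; now {24, 25, 26, 28, 45, 49}
remove-min → 24; now {25, 26, 28, 45, 49}
remove-min → 25; now {26, 28, 45, 49}
remove-min → 26; now {28, 45, 49}
insert 44 → {28, 44, 45, 49}
insert 34 → {28, 34, 44, 45, 49}
remove-min → 28; now {34, 44, 45, 49}
insert 32 → {32, 34, 44, 45, 49}
insert 30 → {30, 32, 34, 44, 45, 49}
insert 35 → {30, 32, 34, 35, 44, 45, 49}
remove-min → 30; now {32, 34, 35, 44, 45, 49}
insert 47 → {32, 34, 35, 44, 45, 47, 49}
insert 15 → {15, 32, 34, 35, 44, 45, 47, 49}
remove-min → 15; now {32, 34, 35, 44, 45, 47, 49}
remove-min → 32; now {34, 35, 44, 45, 47, 49}
insert 19 → {19, 34, 35, 44, 45, 47, 49}
insert 43 → {19, 34, 35, 43, 44, 45, 47, 49}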